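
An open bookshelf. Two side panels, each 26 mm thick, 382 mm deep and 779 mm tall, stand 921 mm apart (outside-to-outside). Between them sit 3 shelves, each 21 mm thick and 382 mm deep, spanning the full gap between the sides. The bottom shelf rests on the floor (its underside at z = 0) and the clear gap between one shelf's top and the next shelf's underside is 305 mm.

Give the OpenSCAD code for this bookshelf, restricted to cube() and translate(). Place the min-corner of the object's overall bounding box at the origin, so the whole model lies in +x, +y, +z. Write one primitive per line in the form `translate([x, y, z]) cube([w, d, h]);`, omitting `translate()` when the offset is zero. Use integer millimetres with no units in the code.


cube([26, 382, 779]);
translate([895, 0, 0]) cube([26, 382, 779]);
translate([26, 0, 0]) cube([869, 382, 21]);
translate([26, 0, 326]) cube([869, 382, 21]);
translate([26, 0, 652]) cube([869, 382, 21]);


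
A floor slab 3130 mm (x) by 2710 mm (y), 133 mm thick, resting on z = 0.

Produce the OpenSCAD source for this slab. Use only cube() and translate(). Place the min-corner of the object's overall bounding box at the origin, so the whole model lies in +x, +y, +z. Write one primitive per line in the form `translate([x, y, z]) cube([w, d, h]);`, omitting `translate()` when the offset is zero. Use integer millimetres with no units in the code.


cube([3130, 2710, 133]);


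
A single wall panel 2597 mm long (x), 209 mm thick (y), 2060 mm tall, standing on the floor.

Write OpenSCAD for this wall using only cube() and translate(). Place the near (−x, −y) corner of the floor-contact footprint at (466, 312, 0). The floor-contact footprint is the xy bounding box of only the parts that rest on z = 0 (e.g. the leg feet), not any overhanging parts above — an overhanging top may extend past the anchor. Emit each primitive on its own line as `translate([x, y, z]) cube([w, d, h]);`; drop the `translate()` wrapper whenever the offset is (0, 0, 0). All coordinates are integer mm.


translate([466, 312, 0]) cube([2597, 209, 2060]);


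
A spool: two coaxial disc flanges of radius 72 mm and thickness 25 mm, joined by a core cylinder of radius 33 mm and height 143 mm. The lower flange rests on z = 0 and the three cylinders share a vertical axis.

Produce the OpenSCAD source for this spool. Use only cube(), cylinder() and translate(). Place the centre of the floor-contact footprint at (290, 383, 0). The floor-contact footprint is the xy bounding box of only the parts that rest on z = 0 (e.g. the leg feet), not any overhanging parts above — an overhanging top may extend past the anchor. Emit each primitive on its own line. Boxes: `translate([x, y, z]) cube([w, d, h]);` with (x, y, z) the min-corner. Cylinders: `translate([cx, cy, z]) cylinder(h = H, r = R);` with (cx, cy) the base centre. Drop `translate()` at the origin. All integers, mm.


translate([290, 383, 0]) cylinder(h = 25, r = 72);
translate([290, 383, 25]) cylinder(h = 143, r = 33);
translate([290, 383, 168]) cylinder(h = 25, r = 72);


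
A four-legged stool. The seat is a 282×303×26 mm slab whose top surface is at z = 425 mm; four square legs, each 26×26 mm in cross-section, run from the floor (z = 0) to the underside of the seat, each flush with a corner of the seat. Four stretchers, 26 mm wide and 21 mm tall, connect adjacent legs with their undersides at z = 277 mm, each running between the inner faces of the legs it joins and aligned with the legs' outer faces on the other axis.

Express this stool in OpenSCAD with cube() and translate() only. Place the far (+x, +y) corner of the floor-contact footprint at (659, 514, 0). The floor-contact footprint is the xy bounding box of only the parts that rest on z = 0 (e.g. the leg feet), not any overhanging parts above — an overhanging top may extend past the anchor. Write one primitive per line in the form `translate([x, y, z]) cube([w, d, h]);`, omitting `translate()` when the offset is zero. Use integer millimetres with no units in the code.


// leg_h = 425 - 26 = 399
// stretcher span = 282 - 2*26 = 230
translate([377, 211, 399]) cube([282, 303, 26]);
translate([377, 211, 0]) cube([26, 26, 399]);
translate([633, 211, 0]) cube([26, 26, 399]);
translate([377, 488, 0]) cube([26, 26, 399]);
translate([633, 488, 0]) cube([26, 26, 399]);
translate([403, 211, 277]) cube([230, 26, 21]);
translate([403, 488, 277]) cube([230, 26, 21]);
translate([377, 237, 277]) cube([26, 251, 21]);
translate([633, 237, 277]) cube([26, 251, 21]);


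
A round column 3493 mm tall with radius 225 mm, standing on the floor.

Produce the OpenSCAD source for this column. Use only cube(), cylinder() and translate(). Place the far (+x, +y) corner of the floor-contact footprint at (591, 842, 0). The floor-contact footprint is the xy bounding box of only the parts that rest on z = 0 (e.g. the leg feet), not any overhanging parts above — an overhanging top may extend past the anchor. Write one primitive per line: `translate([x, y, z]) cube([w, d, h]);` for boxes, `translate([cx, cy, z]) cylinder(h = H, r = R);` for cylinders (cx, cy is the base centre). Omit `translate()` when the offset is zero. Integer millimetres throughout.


translate([366, 617, 0]) cylinder(h = 3493, r = 225);


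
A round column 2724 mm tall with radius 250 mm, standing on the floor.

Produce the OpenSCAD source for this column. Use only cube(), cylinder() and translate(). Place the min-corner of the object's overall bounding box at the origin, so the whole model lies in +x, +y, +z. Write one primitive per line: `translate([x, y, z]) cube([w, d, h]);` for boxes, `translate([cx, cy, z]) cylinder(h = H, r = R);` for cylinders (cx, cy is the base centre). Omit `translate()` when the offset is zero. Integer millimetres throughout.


translate([250, 250, 0]) cylinder(h = 2724, r = 250);


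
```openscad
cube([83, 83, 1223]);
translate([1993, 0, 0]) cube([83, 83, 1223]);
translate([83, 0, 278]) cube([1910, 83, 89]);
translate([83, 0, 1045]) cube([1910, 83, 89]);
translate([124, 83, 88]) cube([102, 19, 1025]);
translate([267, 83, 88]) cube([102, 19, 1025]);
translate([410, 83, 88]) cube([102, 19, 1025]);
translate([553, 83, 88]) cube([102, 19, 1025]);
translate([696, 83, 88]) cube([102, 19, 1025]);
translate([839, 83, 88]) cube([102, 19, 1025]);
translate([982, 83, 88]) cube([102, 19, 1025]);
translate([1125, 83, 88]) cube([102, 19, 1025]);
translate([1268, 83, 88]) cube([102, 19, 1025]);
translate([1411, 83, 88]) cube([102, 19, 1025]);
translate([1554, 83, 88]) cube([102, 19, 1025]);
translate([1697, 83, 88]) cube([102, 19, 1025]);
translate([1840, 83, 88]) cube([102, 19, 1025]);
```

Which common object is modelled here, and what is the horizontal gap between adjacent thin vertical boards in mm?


A fence section. The picket gap is 41 mm.

Two posts, two rails, 13 pickets — a fence section. Span 1910 mm holds 13 pickets of 102 mm with 14 equal gaps: ⌊(1910 − 13·102) / 14⌋ = 41 mm.


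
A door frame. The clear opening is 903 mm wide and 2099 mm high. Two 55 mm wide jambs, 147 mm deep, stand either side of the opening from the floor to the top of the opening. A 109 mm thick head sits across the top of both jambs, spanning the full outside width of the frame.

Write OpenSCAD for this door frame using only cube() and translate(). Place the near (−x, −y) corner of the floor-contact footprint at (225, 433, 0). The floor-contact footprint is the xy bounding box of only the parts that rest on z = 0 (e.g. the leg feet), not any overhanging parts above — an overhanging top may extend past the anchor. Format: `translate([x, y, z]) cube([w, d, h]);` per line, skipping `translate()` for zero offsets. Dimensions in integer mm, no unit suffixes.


translate([225, 433, 0]) cube([55, 147, 2099]);
translate([1183, 433, 0]) cube([55, 147, 2099]);
translate([225, 433, 2099]) cube([1013, 147, 109]);


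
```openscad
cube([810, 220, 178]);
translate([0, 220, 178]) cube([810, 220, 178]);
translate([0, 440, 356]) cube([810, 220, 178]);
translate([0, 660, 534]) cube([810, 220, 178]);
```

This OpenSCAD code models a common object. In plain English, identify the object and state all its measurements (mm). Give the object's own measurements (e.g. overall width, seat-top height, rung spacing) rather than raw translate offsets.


A straight staircase of 4 solid steps. Each step is 810 mm wide (x), 220 mm deep (y, the going) and 178 mm tall (the rise). The first step rests on the floor; each subsequent step sits one going further in +y and one rise higher in +z, directly behind and above the previous step with no overlap.


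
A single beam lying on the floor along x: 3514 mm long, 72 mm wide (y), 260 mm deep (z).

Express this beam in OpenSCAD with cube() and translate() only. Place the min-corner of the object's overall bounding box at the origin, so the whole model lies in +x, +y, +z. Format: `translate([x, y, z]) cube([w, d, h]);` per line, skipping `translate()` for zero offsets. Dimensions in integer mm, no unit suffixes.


cube([3514, 72, 260]);


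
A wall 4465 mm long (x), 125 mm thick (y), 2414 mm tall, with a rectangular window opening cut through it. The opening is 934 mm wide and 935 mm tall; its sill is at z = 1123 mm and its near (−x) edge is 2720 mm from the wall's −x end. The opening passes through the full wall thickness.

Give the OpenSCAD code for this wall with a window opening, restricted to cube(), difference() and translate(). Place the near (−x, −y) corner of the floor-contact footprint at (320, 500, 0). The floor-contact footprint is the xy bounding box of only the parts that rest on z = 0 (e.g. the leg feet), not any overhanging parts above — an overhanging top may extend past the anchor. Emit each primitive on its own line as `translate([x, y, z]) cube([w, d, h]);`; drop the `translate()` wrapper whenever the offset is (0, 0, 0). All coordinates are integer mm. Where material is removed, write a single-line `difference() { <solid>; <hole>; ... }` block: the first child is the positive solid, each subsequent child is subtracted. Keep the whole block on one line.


difference() { translate([320, 500, 0]) cube([4465, 125, 2414]); translate([3040, 500, 1123]) cube([934, 125, 935]); }


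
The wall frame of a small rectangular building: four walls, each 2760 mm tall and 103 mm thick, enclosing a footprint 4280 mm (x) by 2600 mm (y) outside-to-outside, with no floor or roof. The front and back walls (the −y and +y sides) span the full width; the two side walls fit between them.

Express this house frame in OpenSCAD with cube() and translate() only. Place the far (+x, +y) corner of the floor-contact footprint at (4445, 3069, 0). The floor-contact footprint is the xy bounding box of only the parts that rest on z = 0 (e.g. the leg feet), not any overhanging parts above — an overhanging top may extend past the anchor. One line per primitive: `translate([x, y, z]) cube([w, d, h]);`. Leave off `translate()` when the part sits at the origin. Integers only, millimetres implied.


translate([165, 469, 0]) cube([4280, 103, 2760]);
translate([165, 2966, 0]) cube([4280, 103, 2760]);
translate([165, 572, 0]) cube([103, 2394, 2760]);
translate([4342, 572, 0]) cube([103, 2394, 2760]);


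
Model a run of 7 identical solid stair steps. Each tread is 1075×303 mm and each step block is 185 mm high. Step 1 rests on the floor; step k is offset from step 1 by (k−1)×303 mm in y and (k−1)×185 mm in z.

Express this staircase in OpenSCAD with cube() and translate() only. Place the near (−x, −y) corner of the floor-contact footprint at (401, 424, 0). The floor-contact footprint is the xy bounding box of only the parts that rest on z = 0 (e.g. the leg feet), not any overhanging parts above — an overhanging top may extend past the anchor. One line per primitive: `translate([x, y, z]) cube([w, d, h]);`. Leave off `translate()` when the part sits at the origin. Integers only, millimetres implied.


translate([401, 424, 0]) cube([1075, 303, 185]);
translate([401, 727, 185]) cube([1075, 303, 185]);
translate([401, 1030, 370]) cube([1075, 303, 185]);
translate([401, 1333, 555]) cube([1075, 303, 185]);
translate([401, 1636, 740]) cube([1075, 303, 185]);
translate([401, 1939, 925]) cube([1075, 303, 185]);
translate([401, 2242, 1110]) cube([1075, 303, 185]);


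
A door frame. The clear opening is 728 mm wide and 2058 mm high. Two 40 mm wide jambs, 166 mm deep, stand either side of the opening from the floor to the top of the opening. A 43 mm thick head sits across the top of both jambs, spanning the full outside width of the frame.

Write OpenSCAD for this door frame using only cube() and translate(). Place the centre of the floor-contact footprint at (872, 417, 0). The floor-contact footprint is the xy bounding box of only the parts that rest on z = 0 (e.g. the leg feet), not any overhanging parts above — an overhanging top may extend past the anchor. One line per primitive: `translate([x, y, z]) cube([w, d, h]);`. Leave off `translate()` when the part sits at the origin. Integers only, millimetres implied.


translate([468, 334, 0]) cube([40, 166, 2058]);
translate([1236, 334, 0]) cube([40, 166, 2058]);
translate([468, 334, 2058]) cube([808, 166, 43]);


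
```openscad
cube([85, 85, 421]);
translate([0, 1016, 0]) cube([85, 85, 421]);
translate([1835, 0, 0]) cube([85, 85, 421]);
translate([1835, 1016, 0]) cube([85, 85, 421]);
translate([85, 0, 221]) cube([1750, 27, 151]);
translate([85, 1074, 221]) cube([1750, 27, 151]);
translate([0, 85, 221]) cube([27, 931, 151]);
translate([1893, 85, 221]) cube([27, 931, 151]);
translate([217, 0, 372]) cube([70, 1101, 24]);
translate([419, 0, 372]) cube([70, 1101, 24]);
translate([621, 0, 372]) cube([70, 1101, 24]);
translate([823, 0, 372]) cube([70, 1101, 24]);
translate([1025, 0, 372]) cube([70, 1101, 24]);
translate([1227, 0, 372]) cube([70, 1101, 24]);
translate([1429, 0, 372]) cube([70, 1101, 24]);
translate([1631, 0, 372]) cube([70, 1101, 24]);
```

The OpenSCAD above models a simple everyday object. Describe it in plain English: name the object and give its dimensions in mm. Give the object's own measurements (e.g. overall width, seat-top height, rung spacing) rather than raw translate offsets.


A bed frame 1920 mm long (x) by 1101 mm wide (y). Four 85×85 mm corner posts, 421 mm tall, at the corners of the footprint. Four rails of 27 mm thickness and 151 mm height run between adjacent posts with their undersides at z = 221 mm, their outer faces flush with the outside of the frame (the two x-running rails run between the posts' inner faces; the two y-running rails run between the posts' inner faces). 8 slats, each 70 mm wide (x) and 24 mm thick, lie across the top of the two x-running rails, running the full 1101 mm width of the frame in y; along x they sit between the end posts with a 132 mm gap after the −x posts and between neighbouring slats, leaving 134 mm before the +x posts.


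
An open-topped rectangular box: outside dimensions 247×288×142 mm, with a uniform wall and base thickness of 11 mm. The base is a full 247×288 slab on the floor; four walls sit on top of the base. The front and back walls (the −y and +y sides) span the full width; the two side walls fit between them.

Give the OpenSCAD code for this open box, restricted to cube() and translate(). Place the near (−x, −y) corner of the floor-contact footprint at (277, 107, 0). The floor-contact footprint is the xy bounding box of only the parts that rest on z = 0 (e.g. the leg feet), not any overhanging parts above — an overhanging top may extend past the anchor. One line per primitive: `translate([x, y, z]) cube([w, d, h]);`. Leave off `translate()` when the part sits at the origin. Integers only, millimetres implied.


translate([277, 107, 0]) cube([247, 288, 11]);
translate([277, 107, 11]) cube([247, 11, 131]);
translate([277, 384, 11]) cube([247, 11, 131]);
translate([277, 118, 11]) cube([11, 266, 131]);
translate([513, 118, 11]) cube([11, 266, 131]);


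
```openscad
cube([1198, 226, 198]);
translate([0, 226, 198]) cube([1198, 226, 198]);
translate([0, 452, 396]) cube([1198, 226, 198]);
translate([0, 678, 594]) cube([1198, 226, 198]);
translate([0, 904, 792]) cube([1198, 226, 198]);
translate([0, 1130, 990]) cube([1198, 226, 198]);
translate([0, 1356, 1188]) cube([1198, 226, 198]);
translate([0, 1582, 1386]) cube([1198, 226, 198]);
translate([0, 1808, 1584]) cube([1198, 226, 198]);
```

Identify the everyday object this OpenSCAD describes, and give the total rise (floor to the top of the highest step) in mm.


A staircase. The total rise is 1782 mm.

9 identical blocks, each offset up and back from the previous — a staircase. Each step is 198 mm tall and there are 9 of them, so the total rise is 9 × 198 = 1782 mm.


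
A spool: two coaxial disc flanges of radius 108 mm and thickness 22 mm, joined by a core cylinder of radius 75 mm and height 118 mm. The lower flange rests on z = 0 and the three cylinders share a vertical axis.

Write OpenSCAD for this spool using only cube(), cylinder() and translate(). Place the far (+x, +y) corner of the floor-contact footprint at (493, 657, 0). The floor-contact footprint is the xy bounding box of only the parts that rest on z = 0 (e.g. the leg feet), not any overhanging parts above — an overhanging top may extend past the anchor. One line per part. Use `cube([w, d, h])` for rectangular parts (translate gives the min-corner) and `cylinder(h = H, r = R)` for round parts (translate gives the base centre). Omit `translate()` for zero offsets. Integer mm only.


translate([385, 549, 0]) cylinder(h = 22, r = 108);
translate([385, 549, 22]) cylinder(h = 118, r = 75);
translate([385, 549, 140]) cylinder(h = 22, r = 108);


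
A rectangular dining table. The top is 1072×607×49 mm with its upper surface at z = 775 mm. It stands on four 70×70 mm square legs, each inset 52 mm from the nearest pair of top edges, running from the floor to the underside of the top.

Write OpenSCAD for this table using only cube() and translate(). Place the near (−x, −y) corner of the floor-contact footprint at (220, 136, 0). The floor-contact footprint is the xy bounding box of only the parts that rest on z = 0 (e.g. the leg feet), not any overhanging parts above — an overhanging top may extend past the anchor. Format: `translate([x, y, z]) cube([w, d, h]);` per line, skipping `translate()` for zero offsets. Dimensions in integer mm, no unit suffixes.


translate([168, 84, 726]) cube([1072, 607, 49]);
translate([220, 136, 0]) cube([70, 70, 726]);
translate([1118, 136, 0]) cube([70, 70, 726]);
translate([220, 569, 0]) cube([70, 70, 726]);
translate([1118, 569, 0]) cube([70, 70, 726]);


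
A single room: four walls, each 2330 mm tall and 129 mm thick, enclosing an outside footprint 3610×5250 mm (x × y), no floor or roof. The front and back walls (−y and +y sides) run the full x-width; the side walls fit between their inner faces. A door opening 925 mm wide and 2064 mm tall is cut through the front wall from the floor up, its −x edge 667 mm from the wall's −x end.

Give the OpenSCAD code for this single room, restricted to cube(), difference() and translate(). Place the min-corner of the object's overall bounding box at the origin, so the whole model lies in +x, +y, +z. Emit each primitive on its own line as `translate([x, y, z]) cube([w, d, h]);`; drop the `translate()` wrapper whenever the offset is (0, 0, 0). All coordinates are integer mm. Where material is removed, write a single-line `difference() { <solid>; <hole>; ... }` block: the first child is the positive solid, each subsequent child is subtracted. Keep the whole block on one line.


difference() { cube([3610, 129, 2330]); translate([667, 0, 0]) cube([925, 129, 2064]); }
translate([0, 5121, 0]) cube([3610, 129, 2330]);
translate([0, 129, 0]) cube([129, 4992, 2330]);
translate([3481, 129, 0]) cube([129, 4992, 2330]);


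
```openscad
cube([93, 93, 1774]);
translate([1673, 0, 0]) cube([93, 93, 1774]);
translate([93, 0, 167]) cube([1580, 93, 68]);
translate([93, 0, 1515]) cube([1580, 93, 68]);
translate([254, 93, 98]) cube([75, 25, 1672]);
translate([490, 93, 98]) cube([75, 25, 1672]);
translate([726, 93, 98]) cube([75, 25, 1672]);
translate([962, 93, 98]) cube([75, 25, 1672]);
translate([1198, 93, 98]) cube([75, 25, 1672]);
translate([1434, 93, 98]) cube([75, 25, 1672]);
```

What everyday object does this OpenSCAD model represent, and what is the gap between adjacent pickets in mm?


A fence section. The picket gap is 161 mm.

Two posts, two rails, 6 pickets — a fence section. Span 1580 mm holds 6 pickets of 75 mm with 7 equal gaps: ⌊(1580 − 6·75) / 7⌋ = 161 mm.


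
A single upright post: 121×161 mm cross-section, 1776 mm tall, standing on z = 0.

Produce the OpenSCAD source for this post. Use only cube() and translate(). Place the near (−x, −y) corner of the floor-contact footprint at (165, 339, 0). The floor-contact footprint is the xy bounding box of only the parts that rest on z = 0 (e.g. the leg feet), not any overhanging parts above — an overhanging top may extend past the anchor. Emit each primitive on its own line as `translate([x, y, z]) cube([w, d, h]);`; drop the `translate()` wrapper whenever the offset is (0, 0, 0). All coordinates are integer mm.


translate([165, 339, 0]) cube([121, 161, 1776]);


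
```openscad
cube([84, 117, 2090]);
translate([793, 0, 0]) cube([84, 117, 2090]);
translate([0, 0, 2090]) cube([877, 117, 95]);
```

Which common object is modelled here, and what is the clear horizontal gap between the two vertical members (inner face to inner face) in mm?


A door frame. The clear opening width is 709 mm.

Two 2090 mm tall posts with a header on top — a door frame. The left jamb is 84 mm wide at x = 0; the right jamb starts at x = 793. The clear opening is 793 − 84 = 709 mm.


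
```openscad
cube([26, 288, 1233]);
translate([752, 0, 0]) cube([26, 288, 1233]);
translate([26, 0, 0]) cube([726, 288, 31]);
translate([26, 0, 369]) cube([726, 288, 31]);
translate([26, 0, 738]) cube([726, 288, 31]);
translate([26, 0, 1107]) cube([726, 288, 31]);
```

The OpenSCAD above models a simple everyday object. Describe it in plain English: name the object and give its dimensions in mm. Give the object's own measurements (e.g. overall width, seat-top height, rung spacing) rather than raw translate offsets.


An open bookshelf. Two side panels, each 26 mm thick, 288 mm deep and 1233 mm tall, stand 778 mm apart (outside-to-outside). Between them sit 4 shelves, each 31 mm thick and 288 mm deep, spanning the full gap between the sides. The bottom shelf rests on the floor (its underside at z = 0) and the clear gap between one shelf's top and the next shelf's underside is 338 mm.


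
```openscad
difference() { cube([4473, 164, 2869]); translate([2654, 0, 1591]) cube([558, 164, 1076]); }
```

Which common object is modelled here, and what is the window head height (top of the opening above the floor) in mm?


A wall with a window opening. The window head height is 2667 mm.

A wall with a rectangular opening subtracted — a window. Sill at z = 1591, opening 1076 mm tall, so the head is at 1591 + 1076 = 2667 mm.


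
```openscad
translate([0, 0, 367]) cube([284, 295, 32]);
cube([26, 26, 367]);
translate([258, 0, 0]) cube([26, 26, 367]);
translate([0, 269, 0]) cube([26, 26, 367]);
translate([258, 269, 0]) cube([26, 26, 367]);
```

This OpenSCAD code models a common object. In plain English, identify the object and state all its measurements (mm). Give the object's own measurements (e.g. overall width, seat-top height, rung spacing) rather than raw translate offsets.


A four-legged stool. The seat is a 284×295×32 mm slab whose top surface is at z = 399 mm; four square legs, each 26×26 mm in cross-section, run from the floor (z = 0) to the underside of the seat, each flush with a corner of the seat.


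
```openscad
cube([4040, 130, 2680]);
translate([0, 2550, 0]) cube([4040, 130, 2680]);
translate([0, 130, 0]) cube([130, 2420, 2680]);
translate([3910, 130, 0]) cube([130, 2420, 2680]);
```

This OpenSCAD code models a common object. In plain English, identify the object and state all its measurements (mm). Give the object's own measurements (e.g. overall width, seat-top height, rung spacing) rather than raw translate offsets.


The wall frame of a small rectangular building: four walls, each 2680 mm tall and 130 mm thick, enclosing a footprint 4040 mm (x) by 2680 mm (y) outside-to-outside, with no floor or roof. The front and back walls (the −y and +y sides) span the full width; the two side walls fit between them.


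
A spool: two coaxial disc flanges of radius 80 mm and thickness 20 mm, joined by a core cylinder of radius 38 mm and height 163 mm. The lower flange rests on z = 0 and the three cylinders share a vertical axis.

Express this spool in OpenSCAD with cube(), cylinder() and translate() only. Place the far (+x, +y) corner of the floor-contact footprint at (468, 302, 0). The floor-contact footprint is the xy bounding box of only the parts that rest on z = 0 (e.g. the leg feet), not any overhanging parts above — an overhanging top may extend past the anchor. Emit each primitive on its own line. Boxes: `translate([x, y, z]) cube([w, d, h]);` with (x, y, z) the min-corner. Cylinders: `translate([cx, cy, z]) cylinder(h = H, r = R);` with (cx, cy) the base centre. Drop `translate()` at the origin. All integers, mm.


translate([388, 222, 0]) cylinder(h = 20, r = 80);
translate([388, 222, 20]) cylinder(h = 163, r = 38);
translate([388, 222, 183]) cylinder(h = 20, r = 80);


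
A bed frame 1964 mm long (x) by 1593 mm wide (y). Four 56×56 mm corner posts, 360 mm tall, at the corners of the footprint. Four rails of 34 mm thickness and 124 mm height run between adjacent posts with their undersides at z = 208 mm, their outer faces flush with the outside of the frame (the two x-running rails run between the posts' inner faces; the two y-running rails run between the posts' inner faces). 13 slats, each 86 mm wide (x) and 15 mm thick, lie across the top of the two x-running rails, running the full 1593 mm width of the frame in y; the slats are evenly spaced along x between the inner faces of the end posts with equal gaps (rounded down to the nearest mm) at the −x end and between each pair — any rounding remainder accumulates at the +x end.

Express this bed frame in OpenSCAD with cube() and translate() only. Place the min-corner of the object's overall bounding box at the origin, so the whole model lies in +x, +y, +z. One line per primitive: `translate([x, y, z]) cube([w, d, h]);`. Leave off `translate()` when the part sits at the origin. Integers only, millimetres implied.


// slat z = rail_z + rail_h = 208 + 124 = 332
// slat gap = ⌊(1852 − 13·86) / 14⌋ = 52
cube([56, 56, 360]);
translate([0, 1537, 0]) cube([56, 56, 360]);
translate([1908, 0, 0]) cube([56, 56, 360]);
translate([1908, 1537, 0]) cube([56, 56, 360]);
translate([56, 0, 208]) cube([1852, 34, 124]);
translate([56, 1559, 208]) cube([1852, 34, 124]);
translate([0, 56, 208]) cube([34, 1481, 124]);
translate([1930, 56, 208]) cube([34, 1481, 124]);
translate([108, 0, 332]) cube([86, 1593, 15]);
translate([246, 0, 332]) cube([86, 1593, 15]);
translate([384, 0, 332]) cube([86, 1593, 15]);
translate([522, 0, 332]) cube([86, 1593, 15]);
translate([660, 0, 332]) cube([86, 1593, 15]);
translate([798, 0, 332]) cube([86, 1593, 15]);
translate([936, 0, 332]) cube([86, 1593, 15]);
translate([1074, 0, 332]) cube([86, 1593, 15]);
translate([1212, 0, 332]) cube([86, 1593, 15]);
translate([1350, 0, 332]) cube([86, 1593, 15]);
translate([1488, 0, 332]) cube([86, 1593, 15]);
translate([1626, 0, 332]) cube([86, 1593, 15]);
translate([1764, 0, 332]) cube([86, 1593, 15]);


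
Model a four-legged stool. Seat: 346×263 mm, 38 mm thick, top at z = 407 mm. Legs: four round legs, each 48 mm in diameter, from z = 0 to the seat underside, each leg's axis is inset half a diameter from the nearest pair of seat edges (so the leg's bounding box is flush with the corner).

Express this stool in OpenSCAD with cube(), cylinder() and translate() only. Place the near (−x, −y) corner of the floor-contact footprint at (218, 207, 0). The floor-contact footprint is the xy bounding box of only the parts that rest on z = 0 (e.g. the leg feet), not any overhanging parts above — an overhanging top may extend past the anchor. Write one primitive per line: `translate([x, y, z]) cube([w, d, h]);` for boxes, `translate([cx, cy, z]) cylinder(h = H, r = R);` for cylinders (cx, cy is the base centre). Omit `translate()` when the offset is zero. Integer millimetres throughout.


translate([218, 207, 369]) cube([346, 263, 38]);
translate([242, 231, 0]) cylinder(h = 369, r = 24);
translate([540, 231, 0]) cylinder(h = 369, r = 24);
translate([242, 446, 0]) cylinder(h = 369, r = 24);
translate([540, 446, 0]) cylinder(h = 369, r = 24);


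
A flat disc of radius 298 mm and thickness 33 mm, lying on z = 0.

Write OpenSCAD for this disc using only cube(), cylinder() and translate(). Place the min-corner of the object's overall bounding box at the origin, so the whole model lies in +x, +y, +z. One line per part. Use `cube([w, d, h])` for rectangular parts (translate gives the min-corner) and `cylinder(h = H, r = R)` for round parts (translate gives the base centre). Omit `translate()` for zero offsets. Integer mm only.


translate([298, 298, 0]) cylinder(h = 33, r = 298);


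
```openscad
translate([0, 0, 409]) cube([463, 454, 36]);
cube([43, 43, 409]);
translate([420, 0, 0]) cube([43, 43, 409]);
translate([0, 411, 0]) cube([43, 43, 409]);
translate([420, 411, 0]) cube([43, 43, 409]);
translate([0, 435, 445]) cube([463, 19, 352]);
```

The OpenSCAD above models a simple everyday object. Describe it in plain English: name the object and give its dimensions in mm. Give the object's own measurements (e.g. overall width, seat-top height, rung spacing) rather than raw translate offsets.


A chair. The seat is a 463×454×36 mm slab with its top at z = 445 mm, on four 43×43 mm corner legs (flush with the seat edges, standing on z = 0). A flat backrest 19 mm thick, 352 mm tall, spans the full seat width and rises from the seat top along its +y edge, rear face flush with the rear of the seat.


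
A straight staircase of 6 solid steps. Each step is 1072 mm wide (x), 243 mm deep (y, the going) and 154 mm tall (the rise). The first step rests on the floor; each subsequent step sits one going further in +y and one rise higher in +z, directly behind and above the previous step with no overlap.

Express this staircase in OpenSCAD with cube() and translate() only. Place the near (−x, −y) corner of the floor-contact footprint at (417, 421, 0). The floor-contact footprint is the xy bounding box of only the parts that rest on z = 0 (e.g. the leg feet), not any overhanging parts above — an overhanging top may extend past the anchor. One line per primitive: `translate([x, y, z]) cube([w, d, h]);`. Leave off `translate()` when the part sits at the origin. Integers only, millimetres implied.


translate([417, 421, 0]) cube([1072, 243, 154]);
translate([417, 664, 154]) cube([1072, 243, 154]);
translate([417, 907, 308]) cube([1072, 243, 154]);
translate([417, 1150, 462]) cube([1072, 243, 154]);
translate([417, 1393, 616]) cube([1072, 243, 154]);
translate([417, 1636, 770]) cube([1072, 243, 154]);


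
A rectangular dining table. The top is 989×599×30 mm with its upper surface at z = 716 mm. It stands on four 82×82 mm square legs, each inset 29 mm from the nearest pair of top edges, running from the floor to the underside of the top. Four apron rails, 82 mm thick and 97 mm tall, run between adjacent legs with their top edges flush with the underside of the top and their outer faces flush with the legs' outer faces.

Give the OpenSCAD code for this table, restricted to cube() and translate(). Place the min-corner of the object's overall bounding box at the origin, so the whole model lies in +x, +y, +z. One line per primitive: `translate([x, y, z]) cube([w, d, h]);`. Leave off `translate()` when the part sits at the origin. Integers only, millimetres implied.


// leg_h = 716 - 30 = 686
// apron z = 686 - 97 = 589
translate([0, 0, 686]) cube([989, 599, 30]);
translate([29, 29, 0]) cube([82, 82, 686]);
translate([878, 29, 0]) cube([82, 82, 686]);
translate([29, 488, 0]) cube([82, 82, 686]);
translate([878, 488, 0]) cube([82, 82, 686]);
translate([111, 29, 589]) cube([767, 82, 97]);
translate([111, 488, 589]) cube([767, 82, 97]);
translate([29, 111, 589]) cube([82, 377, 97]);
translate([878, 111, 589]) cube([82, 377, 97]);


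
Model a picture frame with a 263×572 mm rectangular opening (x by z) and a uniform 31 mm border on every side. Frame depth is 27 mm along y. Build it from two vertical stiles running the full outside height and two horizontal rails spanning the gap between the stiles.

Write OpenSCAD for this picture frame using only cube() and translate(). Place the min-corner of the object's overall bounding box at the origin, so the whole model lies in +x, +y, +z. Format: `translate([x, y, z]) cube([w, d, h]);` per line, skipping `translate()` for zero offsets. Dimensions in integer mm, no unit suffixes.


cube([31, 27, 634]);
translate([294, 0, 0]) cube([31, 27, 634]);
translate([31, 0, 0]) cube([263, 27, 31]);
translate([31, 0, 603]) cube([263, 27, 31]);


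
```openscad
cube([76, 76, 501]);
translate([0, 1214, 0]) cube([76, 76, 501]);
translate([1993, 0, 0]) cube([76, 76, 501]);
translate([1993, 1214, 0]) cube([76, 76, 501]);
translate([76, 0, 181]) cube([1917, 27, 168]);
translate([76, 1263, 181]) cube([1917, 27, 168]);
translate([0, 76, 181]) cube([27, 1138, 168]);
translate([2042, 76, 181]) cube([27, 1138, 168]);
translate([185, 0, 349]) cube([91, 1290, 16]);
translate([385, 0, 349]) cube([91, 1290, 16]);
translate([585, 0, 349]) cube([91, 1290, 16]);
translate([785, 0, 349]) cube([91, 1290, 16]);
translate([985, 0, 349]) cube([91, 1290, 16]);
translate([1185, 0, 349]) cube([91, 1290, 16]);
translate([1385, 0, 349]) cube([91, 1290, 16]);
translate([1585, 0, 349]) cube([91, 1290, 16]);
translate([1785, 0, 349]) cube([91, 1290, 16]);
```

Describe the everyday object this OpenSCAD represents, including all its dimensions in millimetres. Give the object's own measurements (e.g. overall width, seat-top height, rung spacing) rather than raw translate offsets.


A bed frame 2069 mm long (x) by 1290 mm wide (y). Four 76×76 mm corner posts, 501 mm tall, at the corners of the footprint. Four rails of 27 mm thickness and 168 mm height run between adjacent posts with their undersides at z = 181 mm, their outer faces flush with the outside of the frame (the two x-running rails run between the posts' inner faces; the two y-running rails run between the posts' inner faces). 9 slats, each 91 mm wide (x) and 16 mm thick, lie across the top of the two x-running rails, running the full 1290 mm width of the frame in y; along x they sit between the end posts with a 109 mm gap after the −x posts and between neighbouring slats, leaving 117 mm before the +x posts.


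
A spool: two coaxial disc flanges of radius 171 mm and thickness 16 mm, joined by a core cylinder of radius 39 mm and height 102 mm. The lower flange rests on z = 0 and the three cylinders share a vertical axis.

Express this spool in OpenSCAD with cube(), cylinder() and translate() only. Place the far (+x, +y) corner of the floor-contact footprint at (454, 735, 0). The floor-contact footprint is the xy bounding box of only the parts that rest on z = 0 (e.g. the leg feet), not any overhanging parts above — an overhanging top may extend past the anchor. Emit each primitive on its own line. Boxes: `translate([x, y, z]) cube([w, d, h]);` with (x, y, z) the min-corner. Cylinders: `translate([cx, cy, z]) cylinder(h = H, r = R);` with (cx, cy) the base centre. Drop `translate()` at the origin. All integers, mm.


translate([283, 564, 0]) cylinder(h = 16, r = 171);
translate([283, 564, 16]) cylinder(h = 102, r = 39);
translate([283, 564, 118]) cylinder(h = 16, r = 171);


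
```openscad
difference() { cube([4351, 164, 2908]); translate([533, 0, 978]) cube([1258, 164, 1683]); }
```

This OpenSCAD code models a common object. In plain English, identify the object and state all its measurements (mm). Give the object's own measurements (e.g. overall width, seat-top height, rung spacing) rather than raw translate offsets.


A wall 4351 mm long (x), 164 mm thick (y), 2908 mm tall, with a rectangular window opening cut through it. The opening is 1258 mm wide and 1683 mm tall; its sill is at z = 978 mm and its near (−x) edge is 533 mm from the wall's −x end. The opening passes through the full wall thickness.


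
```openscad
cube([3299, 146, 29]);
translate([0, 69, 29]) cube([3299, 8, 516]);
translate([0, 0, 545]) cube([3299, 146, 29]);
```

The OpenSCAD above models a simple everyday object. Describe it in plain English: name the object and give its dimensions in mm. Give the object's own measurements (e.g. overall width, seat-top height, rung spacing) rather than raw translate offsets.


An I-beam lying along x, 3299 mm long. Overall section height 574 mm. Two flanges 146 mm wide (y) and 29 mm thick, one on the floor and one at the top; a web 8 mm thick runs between them, centred on the flange width.


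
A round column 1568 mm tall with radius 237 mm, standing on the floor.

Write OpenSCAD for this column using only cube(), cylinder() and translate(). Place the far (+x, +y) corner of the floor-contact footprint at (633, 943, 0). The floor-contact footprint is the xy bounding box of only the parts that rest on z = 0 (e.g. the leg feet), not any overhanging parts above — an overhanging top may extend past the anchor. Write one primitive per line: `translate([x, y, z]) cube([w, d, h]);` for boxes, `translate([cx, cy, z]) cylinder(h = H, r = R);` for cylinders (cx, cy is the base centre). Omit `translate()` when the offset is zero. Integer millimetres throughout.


translate([396, 706, 0]) cylinder(h = 1568, r = 237);


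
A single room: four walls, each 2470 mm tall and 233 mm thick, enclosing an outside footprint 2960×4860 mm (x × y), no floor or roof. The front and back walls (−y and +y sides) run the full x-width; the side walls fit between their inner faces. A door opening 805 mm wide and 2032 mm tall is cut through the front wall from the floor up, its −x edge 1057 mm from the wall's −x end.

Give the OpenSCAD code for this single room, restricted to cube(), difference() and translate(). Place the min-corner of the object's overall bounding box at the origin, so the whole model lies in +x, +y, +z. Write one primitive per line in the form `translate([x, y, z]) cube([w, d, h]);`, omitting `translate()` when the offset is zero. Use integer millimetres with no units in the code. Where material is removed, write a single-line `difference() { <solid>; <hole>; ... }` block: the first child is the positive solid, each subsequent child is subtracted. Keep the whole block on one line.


difference() { cube([2960, 233, 2470]); translate([1057, 0, 0]) cube([805, 233, 2032]); }
translate([0, 4627, 0]) cube([2960, 233, 2470]);
translate([0, 233, 0]) cube([233, 4394, 2470]);
translate([2727, 233, 0]) cube([233, 4394, 2470]);


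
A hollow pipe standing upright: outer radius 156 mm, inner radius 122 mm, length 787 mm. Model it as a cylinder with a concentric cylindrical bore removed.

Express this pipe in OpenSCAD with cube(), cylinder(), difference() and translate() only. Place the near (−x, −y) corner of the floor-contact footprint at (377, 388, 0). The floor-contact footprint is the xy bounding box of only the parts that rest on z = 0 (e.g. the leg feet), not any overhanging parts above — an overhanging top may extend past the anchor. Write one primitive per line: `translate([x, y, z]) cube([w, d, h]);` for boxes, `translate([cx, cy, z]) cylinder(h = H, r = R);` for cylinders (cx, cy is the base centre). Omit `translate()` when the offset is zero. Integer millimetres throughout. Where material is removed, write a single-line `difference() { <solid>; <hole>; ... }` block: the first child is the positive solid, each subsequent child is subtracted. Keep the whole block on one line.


difference() { translate([533, 544, 0]) cylinder(h = 787, r = 156); translate([533, 544, 0]) cylinder(h = 787, r = 122); }
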